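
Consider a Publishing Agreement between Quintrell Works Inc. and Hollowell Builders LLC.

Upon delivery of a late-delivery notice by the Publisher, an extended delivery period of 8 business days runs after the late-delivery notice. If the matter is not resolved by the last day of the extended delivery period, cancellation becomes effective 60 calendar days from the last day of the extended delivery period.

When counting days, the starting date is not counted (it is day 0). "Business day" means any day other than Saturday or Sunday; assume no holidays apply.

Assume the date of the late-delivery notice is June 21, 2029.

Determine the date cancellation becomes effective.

September 1, 2029

From Thursday, June 21, 2029, 8 business days (Jun 22, Jun 25, Jun 26, Jun 27, Jun 28, Jun 29, Jul 2, Jul 3, skipping weekends) brings us to Tuesday, July 3, 2029, which is the last day of the extended delivery period.
The date cancellation becomes effective: July 3, 2029 + 60 days = September 1, 2029.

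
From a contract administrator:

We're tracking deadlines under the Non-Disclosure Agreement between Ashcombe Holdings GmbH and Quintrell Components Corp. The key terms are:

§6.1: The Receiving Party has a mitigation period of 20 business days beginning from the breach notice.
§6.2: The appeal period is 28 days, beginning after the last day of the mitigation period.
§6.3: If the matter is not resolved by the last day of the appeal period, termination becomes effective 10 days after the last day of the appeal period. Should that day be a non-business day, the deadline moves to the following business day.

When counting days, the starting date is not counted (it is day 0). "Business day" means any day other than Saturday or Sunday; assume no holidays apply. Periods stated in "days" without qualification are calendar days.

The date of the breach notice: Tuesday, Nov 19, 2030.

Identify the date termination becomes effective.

Jan 24, 2031

From Tuesday, Nov 19, 2030, 20 business days (Nov 20, Nov 21, Nov 22, Nov 25, …, Dec 13, Dec 16, Dec 17, skipping weekends) brings us to Tuesday, Dec 17, 2030, which is the last day of the mitigation period.
The last day of the appeal period: 28 calendar days after Dec 17, 2030 is Jan 14, 2031.
Adding 10 calendar days to Jan 14, 2031 gives Jan 24, 2031, which is the date termination becomes effective. Jan 24, 2031 is a Friday, so no roll-forward applies.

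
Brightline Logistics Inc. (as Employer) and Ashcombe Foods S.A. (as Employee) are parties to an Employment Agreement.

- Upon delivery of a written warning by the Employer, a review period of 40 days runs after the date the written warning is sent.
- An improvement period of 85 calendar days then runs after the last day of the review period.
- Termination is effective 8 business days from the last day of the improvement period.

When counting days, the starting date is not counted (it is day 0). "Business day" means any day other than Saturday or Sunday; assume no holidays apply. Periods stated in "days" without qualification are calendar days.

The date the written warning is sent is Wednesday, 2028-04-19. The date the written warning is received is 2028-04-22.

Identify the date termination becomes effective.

2028-09-01

The last day of the review period: 40 calendar days after 2028-04-19 is 2028-05-29.
The last day of the improvement period: 85 calendar days after 2028-05-29 is 2028-08-22.
The date termination becomes effective: counting 8 business days from Tuesday, 2028-08-22 (Aug 23, Aug 24, Aug 25, Aug 28, Aug 29, Aug 30, Aug 31, Sep 1, skipping weekends) reaches Friday, 2028-09-01.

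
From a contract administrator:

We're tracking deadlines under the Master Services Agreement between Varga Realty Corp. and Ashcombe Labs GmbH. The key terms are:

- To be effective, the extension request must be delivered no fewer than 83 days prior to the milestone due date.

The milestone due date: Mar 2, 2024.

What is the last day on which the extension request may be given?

Dec 10, 2023

Counting back 83 calendar days from Mar 2, 2024 gives Dec 10, 2023.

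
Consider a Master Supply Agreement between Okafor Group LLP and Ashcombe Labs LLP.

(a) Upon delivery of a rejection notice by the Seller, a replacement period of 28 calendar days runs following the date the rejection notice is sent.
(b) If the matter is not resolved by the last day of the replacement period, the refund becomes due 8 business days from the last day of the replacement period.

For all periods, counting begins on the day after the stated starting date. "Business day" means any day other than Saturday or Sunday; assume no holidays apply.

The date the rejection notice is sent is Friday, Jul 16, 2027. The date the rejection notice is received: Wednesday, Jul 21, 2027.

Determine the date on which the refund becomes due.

Adding 28 calendar days to Jul 16, 2027 gives Aug 13, 2027, which is the last day of the replacement period.
The date on which the refund becomes due: counting 8 business days from Friday, Aug 13, 2027 (Aug 16, Aug 17, Aug 18, Aug 19, Aug 20, Aug 23, Aug 24, Aug 25, skipping weekends) reaches Wednesday, Aug 25, 2027.

Aug 25, 2027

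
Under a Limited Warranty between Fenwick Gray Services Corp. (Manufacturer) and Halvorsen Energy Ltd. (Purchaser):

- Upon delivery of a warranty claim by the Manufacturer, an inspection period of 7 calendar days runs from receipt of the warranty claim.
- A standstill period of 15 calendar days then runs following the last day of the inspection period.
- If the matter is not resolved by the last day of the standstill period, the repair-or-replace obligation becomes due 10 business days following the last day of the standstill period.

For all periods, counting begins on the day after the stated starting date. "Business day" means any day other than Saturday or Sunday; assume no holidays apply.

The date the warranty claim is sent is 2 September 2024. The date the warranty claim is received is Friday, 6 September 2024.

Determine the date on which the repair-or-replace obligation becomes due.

Adding 7 calendar days to 6 September 2024 gives 13 September 2024, which is the last day of the inspection period.
The last day of the standstill period: 15 calendar days after 13 September 2024 is 28 September 2024.
The date on which the repair-or-replace obligation becomes due: counting 10 business days from Saturday, 28 September 2024 (Sep 30, Oct 1, Oct 2, Oct 3, Oct 4, Oct 7, Oct 8, Oct 9, Oct 10, Oct 11, skipping weekends) reaches Friday, 11 October 2024.

11 October 2024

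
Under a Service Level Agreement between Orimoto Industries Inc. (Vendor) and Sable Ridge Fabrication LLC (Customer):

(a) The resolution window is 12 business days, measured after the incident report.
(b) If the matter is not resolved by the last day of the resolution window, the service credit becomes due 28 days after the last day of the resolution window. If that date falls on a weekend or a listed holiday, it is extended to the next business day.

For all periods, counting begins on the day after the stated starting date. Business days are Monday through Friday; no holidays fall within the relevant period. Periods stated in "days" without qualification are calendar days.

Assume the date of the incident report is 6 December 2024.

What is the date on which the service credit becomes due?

The last day of the resolution window: 12 business days after Friday, 6 December 2024, skipping weekends — Dec 9, Dec 10, Dec 11, Dec 12, …, Dec 20, Dec 23, Dec 24 — lands on Tuesday, 24 December 2024.
Adding 28 calendar days to 24 December 2024 gives 21 January 2025, which is the date on which the service credit becomes due. 21 January 2025 is a Tuesday, so no roll-forward applies.

21 January 2025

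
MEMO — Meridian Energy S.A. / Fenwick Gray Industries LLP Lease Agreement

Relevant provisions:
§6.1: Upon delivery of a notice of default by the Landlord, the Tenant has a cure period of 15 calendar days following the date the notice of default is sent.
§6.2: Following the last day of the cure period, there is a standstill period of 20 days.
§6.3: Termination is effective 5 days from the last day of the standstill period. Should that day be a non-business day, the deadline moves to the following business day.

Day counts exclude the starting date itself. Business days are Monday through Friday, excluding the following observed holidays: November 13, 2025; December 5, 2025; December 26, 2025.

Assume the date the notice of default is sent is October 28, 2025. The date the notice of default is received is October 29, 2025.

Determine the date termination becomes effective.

December 8, 2025

The last day of the cure period: October 28, 2025 + 15 days = November 12, 2025.
The last day of the standstill period: November 12, 2025 + 20 days = December 2, 2025.
Adding 5 calendar days to December 2, 2025 gives December 7, 2025, which is the date termination becomes effective. That falls on a Sunday, so it rolls to the next business day, Monday, December 8, 2025.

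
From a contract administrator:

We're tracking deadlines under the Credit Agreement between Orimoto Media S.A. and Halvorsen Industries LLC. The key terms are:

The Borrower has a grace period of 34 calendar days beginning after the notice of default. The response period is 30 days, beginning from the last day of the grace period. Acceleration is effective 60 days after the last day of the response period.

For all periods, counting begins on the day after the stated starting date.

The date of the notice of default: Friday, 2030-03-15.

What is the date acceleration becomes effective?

2030-07-17

Adding 34 calendar days to 2030-03-15 gives 2030-04-18, which is the last day of the grace period.
The last day of the response period: 2030-04-18 + 30 days = 2030-05-18.
Adding 60 calendar days to 2030-05-18 gives 2030-07-17, which is the date acceleration becomes effective.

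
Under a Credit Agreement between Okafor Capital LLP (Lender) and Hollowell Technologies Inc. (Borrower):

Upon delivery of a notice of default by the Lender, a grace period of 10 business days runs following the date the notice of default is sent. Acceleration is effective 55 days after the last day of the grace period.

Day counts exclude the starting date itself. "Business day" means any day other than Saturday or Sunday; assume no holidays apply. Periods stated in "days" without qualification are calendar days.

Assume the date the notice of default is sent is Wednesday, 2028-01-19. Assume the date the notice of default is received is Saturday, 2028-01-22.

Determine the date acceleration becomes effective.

The last day of the grace period: counting 10 business days from Wednesday, 2028-01-19 (Jan 20, Jan 21, Jan 24, Jan 25, Jan 26, Jan 27, Jan 28, Jan 31, Feb 1, Feb 2, skipping weekends) reaches Wednesday, 2028-02-02.
Adding 55 calendar days to 2028-02-02 gives 2028-03-28, which is the date acceleration becomes effective.

2028-03-28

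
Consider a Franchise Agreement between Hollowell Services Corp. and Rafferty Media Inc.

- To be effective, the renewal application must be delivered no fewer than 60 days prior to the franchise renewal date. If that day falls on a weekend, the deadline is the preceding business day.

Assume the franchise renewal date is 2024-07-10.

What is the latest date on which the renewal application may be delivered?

2024-05-10

2024-07-10 minus 60 days is 2024-05-11. That is a Saturday, so the deadline moves back to Friday, 2024-05-10.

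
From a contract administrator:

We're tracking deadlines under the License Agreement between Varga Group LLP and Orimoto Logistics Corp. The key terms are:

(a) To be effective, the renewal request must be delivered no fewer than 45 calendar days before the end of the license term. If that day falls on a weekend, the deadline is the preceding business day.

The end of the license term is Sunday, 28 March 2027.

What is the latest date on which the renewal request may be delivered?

Counting back 45 calendar days from 28 March 2027 gives 11 February 2027. That is a Thursday, so no adjustment is needed.

11 February 2027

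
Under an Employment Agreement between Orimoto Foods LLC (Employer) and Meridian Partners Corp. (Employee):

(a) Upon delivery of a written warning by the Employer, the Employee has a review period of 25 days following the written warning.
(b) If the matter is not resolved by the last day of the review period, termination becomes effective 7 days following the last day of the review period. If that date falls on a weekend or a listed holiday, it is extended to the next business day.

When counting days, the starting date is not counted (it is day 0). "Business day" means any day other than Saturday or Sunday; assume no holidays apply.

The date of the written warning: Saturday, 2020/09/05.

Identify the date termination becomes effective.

2020/10/07

The last day of the review period: 25 calendar days after 2020/09/05 is 2020/09/30.
The date termination becomes effective: 2020/09/30 + 7 days = 2020/10/07. 2020/10/07 is a Wednesday, so no roll-forward applies.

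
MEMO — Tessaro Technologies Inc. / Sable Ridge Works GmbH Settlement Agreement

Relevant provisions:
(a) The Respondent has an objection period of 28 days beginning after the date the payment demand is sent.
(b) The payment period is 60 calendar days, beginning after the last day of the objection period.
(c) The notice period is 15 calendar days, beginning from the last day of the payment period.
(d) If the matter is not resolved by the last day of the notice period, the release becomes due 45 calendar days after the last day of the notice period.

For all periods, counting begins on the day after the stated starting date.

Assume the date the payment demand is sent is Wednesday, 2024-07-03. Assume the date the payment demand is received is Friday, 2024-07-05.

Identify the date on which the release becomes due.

Adding 28 calendar days to 2024-07-03 gives 2024-07-31, which is the last day of the objection period.
The last day of the payment period: 2024-07-31 + 60 days = 2024-09-29.
Adding 15 calendar days to 2024-09-29 gives 2024-10-14, which is the last day of the notice period.
The date on which the release becomes due: 2024-10-14 + 45 days = 2024-11-28.

2024-11-28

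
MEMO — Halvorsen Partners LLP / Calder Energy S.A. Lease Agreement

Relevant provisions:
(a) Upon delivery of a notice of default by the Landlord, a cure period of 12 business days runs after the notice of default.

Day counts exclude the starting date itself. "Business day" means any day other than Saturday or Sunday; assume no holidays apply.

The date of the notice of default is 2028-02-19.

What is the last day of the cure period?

The last day of the cure period: 12 business days after Saturday, 2028-02-19, skipping weekends — Feb 21, Feb 22, Feb 23, Feb 24, …, Mar 3, Mar 6, Mar 7 — lands on Tuesday, 2028-03-07.

2028-03-07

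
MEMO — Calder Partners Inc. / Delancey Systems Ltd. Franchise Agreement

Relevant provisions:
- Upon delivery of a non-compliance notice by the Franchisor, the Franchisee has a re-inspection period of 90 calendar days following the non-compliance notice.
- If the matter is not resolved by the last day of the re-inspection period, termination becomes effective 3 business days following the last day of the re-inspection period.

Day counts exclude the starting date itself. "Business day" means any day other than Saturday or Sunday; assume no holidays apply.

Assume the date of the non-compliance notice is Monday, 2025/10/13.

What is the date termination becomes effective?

2026/01/14

The last day of the re-inspection period: 2025/10/13 + 90 days = 2026/01/11.
The date termination becomes effective: counting 3 business days from Sunday, 2026/01/11 (Jan 12, Jan 13, Jan 14, skipping weekends) reaches Wednesday, 2026/01/14.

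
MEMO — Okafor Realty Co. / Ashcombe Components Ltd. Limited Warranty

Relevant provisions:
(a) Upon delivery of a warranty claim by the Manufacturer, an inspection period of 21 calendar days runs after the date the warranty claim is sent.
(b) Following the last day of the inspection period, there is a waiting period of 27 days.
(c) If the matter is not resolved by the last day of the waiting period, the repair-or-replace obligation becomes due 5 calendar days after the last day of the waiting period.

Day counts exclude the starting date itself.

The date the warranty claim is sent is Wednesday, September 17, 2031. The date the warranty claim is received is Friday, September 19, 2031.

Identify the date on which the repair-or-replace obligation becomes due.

November 9, 2031

The last day of the inspection period: 21 calendar days after September 17, 2031 is October 8, 2031.
The last day of the waiting period: October 8, 2031 + 27 days = November 4, 2031.
The date on which the repair-or-replace obligation becomes due: November 4, 2031 + 5 days = November 9, 2031.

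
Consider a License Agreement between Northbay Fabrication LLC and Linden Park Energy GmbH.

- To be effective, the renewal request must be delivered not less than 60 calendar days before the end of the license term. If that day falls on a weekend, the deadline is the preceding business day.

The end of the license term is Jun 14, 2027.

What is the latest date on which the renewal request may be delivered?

Apr 15, 2027

Jun 14, 2027 minus 60 days is Apr 15, 2027. That is a Thursday, so no adjustment is needed.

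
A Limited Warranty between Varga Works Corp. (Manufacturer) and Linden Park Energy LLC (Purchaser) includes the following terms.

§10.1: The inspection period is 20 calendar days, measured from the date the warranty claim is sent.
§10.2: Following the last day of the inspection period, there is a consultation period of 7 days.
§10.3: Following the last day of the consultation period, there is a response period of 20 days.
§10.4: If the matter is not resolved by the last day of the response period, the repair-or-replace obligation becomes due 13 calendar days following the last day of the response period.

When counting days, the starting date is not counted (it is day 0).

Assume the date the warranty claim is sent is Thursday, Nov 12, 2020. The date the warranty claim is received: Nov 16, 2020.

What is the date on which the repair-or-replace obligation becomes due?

Adding 20 calendar days to Nov 12, 2020 gives Dec 2, 2020, which is the last day of the inspection period.
Adding 7 calendar days to Dec 2, 2020 gives Dec 9, 2020, which is the last day of the consultation period.
The last day of the response period: 20 calendar days after Dec 9, 2020 is Dec 29, 2020.
The date on which the repair-or-replace obligation becomes due: 13 calendar days after Dec 29, 2020 is Jan 11, 2021.

Jan 11, 2021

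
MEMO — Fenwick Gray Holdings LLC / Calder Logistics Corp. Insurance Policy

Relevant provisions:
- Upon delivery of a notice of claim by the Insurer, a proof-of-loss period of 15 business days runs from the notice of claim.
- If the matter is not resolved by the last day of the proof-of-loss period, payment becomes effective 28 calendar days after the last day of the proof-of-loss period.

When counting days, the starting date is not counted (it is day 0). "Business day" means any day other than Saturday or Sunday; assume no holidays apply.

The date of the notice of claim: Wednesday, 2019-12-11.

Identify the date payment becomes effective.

The last day of the proof-of-loss period: counting 15 business days from Wednesday, 2019-12-11 (Dec 12, Dec 13, Dec 16, Dec 17, …, Dec 30, Dec 31, Jan 1, skipping weekends) reaches Wednesday, 2020-01-01.
Adding 28 calendar days to 2020-01-01 gives 2020-01-29, which is the date payment becomes effective.

2020-01-29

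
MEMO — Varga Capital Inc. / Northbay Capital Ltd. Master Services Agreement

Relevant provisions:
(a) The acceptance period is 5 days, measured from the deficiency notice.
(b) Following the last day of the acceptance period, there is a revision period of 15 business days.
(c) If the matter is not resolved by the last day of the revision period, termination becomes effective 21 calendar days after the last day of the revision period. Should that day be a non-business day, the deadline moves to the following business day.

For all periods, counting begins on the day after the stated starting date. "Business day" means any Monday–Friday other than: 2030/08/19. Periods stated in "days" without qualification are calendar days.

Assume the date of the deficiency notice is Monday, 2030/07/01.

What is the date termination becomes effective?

The last day of the acceptance period: 5 calendar days after 2030/07/01 is 2030/07/06.
The last day of the revision period: 15 business days after Saturday, 2030/07/06, skipping weekends — Jul 8, Jul 9, Jul 10, Jul 11, …, Jul 24, Jul 25, Jul 26 — lands on Friday, 2030/07/26.
The date termination becomes effective: 2030/07/26 + 21 days = 2030/08/16. 2030/08/16 is a Friday and is not a listed holiday, so no roll-forward applies.

2030/08/16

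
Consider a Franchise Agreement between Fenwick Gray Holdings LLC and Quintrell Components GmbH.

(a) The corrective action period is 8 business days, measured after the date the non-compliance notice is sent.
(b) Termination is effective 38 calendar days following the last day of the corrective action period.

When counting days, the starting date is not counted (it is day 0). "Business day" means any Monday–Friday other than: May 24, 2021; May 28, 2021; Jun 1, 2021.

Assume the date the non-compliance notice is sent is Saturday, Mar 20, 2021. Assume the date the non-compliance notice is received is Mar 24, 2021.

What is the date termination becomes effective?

The last day of the corrective action period: counting 8 business days from Saturday, Mar 20, 2021 (Mar 22, Mar 23, Mar 24, Mar 25, Mar 26, Mar 29, Mar 30, Mar 31, skipping weekends) reaches Wednesday, Mar 31, 2021.
The date termination becomes effective: Mar 31, 2021 + 38 days = May 8, 2021.

May 8, 2021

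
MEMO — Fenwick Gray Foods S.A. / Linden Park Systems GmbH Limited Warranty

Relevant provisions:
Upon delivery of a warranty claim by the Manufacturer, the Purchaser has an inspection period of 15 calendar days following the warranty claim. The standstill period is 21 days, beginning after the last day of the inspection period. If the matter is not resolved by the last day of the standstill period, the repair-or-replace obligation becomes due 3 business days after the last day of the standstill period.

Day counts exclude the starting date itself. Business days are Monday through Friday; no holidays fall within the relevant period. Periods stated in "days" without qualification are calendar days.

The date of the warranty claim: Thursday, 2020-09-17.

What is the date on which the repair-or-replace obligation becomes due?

2020-10-28

Adding 15 calendar days to 2020-09-17 gives 2020-10-02, which is the last day of the inspection period.
Adding 21 calendar days to 2020-10-02 gives 2020-10-23, which is the last day of the standstill period.
The date on which the repair-or-replace obligation becomes due: counting 3 business days from Friday, 2020-10-23 (Oct 26, Oct 27, Oct 28, skipping weekends) reaches Wednesday, 2020-10-28.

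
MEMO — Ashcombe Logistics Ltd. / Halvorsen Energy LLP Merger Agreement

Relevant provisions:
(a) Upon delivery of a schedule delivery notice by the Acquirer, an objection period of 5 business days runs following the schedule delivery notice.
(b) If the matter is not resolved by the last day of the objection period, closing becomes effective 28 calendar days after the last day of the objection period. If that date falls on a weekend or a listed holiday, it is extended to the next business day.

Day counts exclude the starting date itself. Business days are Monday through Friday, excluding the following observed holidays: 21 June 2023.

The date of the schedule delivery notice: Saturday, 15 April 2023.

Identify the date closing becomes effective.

From Saturday, 15 April 2023, 5 business days (Apr 17, Apr 18, Apr 19, Apr 20, Apr 21, skipping weekends) brings us to Friday, 21 April 2023, which is the last day of the objection period.
Adding 28 calendar days to 21 April 2023 gives 19 May 2023, which is the date closing becomes effective. 19 May 2023 is a Friday and is not a listed holiday, so no roll-forward applies.

19 May 2023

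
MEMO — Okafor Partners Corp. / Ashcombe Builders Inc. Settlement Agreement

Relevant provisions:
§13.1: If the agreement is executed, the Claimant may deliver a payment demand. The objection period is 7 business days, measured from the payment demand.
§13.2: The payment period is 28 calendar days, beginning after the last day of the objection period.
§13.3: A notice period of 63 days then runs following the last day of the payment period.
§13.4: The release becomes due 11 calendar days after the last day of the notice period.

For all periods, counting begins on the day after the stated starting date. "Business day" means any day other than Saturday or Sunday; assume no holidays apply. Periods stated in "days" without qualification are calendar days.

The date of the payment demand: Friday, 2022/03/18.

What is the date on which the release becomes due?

The last day of the objection period: counting 7 business days from Friday, 2022/03/18 (Mar 21, Mar 22, Mar 23, Mar 24, Mar 25, Mar 28, Mar 29, skipping weekends) reaches Tuesday, 2022/03/29.
The last day of the payment period: 28 calendar days after 2022/03/29 is 2022/04/26.
Adding 63 calendar days to 2022/04/26 gives 2022/06/28, which is the last day of the notice period.
The date on which the release becomes due: 11 calendar days after 2022/06/28 is 2022/07/09.

2022/07/09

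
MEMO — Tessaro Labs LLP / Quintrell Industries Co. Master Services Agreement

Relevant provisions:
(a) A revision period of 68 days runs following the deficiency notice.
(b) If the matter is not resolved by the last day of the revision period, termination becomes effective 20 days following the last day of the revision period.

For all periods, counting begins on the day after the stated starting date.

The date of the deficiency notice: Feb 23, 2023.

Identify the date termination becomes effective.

The last day of the revision period: Feb 23, 2023 + 68 days = May 2, 2023.
The date termination becomes effective: 20 calendar days after May 2, 2023 is May 22, 2023.

May 22, 2023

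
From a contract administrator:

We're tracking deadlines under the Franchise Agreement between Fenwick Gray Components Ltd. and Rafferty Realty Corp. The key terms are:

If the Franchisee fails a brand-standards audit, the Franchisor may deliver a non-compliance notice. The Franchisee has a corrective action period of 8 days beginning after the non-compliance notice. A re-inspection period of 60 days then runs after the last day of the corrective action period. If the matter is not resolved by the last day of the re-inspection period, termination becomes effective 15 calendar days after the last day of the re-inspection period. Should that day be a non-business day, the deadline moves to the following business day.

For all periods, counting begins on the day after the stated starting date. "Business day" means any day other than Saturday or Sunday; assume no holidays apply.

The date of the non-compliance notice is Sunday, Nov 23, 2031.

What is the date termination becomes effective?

Feb 16, 2032

The last day of the corrective action period: Nov 23, 2031 + 8 days = Dec 1, 2031.
The last day of the re-inspection period: 60 calendar days after Dec 1, 2031 is Jan 30, 2032.
The date termination becomes effective: 15 calendar days after Jan 30, 2032 is Feb 14, 2032. That falls on a Saturday, so it rolls to the next business day, Monday, Feb 16, 2032.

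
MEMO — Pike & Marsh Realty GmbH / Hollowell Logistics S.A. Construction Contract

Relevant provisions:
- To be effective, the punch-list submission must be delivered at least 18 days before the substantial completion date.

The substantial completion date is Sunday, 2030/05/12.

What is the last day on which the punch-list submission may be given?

2030/05/12 minus 18 days is 2030/04/24.

2030/04/24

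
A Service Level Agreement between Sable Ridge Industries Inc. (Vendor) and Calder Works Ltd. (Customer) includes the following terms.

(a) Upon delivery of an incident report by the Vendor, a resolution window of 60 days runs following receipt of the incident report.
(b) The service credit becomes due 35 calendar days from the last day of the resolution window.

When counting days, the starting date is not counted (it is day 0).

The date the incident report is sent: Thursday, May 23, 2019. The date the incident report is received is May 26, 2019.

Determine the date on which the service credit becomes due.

Aug 29, 2019

The last day of the resolution window: 60 calendar days after May 26, 2019 is Jul 25, 2019.
The date on which the service credit becomes due: Jul 25, 2019 + 35 days = Aug 29, 2019.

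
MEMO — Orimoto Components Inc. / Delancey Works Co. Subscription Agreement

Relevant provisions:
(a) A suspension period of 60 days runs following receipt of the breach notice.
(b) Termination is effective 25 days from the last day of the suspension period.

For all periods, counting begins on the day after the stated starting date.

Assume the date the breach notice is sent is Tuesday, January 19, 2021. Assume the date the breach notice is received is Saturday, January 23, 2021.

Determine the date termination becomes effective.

The last day of the suspension period: January 23, 2021 + 60 days = March 24, 2021.
The date termination becomes effective: March 24, 2021 + 25 days = April 18, 2021.

April 18, 2021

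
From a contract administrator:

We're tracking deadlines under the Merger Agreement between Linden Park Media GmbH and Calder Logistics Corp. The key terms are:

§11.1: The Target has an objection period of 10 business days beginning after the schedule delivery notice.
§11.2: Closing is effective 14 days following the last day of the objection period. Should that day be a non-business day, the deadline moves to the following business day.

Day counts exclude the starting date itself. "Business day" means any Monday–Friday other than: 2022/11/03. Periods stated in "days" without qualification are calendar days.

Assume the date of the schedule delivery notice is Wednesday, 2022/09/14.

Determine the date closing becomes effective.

2022/10/12

The last day of the objection period: 10 business days after Wednesday, 2022/09/14, skipping weekends — Sep 15, Sep 16, Sep 19, Sep 20, Sep 21, Sep 22, Sep 23, Sep 26, Sep 27, Sep 28 — lands on Wednesday, 2022/09/28.
Adding 14 calendar days to 2022/09/28 gives 2022/10/12, which is the date closing becomes effective. 2022/10/12 is a Wednesday and is not a listed holiday, so no roll-forward applies.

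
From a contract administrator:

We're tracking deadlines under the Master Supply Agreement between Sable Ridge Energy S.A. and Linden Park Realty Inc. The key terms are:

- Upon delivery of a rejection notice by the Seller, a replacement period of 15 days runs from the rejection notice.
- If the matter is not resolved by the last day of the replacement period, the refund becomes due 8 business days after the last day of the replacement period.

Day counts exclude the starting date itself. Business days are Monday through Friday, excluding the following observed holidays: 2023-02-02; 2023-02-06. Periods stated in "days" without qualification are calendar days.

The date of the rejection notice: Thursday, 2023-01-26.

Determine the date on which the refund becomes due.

The last day of the replacement period: 2023-01-26 + 15 days = 2023-02-10.
The date on which the refund becomes due: counting 8 business days from Friday, 2023-02-10 (Feb 13, Feb 14, Feb 15, Feb 16, Feb 17, Feb 20, Feb 21, Feb 22, skipping weekends) reaches Wednesday, 2023-02-22.

2023-02-22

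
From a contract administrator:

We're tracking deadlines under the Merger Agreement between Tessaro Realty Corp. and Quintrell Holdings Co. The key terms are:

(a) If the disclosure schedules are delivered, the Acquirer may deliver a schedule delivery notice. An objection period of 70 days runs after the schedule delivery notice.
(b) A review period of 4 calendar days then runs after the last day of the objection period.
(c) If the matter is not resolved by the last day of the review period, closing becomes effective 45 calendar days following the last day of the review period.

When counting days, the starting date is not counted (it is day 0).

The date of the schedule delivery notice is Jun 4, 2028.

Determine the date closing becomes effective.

The last day of the objection period: Jun 4, 2028 + 70 days = Aug 13, 2028.
Adding 4 calendar days to Aug 13, 2028 gives Aug 17, 2028, which is the last day of the review period.
The date closing becomes effective: Aug 17, 2028 + 45 days = Oct 1, 2028.

Oct 1, 2028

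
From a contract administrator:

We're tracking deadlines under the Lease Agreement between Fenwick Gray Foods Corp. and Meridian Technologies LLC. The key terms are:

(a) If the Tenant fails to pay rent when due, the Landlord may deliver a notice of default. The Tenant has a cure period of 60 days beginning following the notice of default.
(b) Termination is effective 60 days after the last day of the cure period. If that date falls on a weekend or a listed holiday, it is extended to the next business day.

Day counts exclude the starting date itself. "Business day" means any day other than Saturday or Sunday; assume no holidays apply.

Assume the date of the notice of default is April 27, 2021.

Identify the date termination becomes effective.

The last day of the cure period: April 27, 2021 + 60 days = June 26, 2021.
Adding 60 calendar days to June 26, 2021 gives August 25, 2021, which is the date termination becomes effective. August 25, 2021 is a Wednesday, so no roll-forward applies.

August 25, 2021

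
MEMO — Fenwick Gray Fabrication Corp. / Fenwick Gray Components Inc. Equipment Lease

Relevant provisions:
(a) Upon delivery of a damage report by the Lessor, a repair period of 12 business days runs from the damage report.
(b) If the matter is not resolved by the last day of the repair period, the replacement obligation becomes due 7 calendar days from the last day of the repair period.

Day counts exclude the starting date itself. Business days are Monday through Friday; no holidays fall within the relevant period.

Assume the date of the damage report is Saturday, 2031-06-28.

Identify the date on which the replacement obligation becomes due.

The last day of the repair period: 12 business days after Saturday, 2031-06-28, skipping weekends — Jun 30, Jul 1, Jul 2, Jul 3, …, Jul 11, Jul 14, Jul 15 — lands on Tuesday, 2031-07-15.
Adding 7 calendar days to 2031-07-15 gives 2031-07-22, which is the date on which the replacement obligation becomes due.

2031-07-22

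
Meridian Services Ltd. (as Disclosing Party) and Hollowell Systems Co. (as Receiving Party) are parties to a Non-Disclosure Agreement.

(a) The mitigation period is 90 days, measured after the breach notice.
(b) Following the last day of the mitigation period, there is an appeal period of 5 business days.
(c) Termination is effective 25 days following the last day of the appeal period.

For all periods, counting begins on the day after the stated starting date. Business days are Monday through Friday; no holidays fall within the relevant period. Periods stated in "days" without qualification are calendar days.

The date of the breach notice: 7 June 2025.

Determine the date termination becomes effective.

The last day of the mitigation period: 7 June 2025 + 90 days = 5 September 2025.
The last day of the appeal period: 5 business days after Friday, 5 September 2025, skipping weekends — Sep 8, Sep 9, Sep 10, Sep 11, Sep 12 — lands on Friday, 12 September 2025.
The date termination becomes effective: 25 calendar days after 12 September 2025 is 7 October 2025.

7 October 2025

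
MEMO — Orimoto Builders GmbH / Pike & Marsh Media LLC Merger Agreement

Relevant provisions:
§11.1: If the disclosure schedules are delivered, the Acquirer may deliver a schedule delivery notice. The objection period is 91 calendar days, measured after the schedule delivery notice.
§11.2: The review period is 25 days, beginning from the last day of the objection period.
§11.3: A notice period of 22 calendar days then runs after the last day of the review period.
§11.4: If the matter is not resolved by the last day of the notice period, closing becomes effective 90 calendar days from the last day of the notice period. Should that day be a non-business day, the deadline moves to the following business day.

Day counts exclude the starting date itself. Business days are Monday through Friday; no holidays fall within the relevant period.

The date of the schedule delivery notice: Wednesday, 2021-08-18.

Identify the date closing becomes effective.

The last day of the objection period: 91 calendar days after 2021-08-18 is 2021-11-17.
The last day of the review period: 2021-11-17 + 25 days = 2021-12-12.
The last day of the notice period: 2021-12-12 + 22 days = 2022-01-03.
The date closing becomes effective: 2022-01-03 + 90 days = 2022-04-03. That falls on a Sunday, so it rolls to the next business day, Monday, 2022-04-04.

2022-04-04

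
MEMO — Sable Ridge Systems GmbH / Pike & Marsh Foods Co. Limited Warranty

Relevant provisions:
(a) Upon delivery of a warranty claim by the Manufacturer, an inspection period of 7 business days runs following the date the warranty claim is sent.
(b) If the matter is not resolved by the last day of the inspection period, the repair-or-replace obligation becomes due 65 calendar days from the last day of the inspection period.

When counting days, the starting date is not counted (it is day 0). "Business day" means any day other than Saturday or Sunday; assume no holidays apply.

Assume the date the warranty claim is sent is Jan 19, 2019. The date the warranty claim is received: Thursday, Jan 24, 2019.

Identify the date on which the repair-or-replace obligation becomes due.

From Saturday, Jan 19, 2019, 7 business days (Jan 21, Jan 22, Jan 23, Jan 24, Jan 25, Jan 28, Jan 29, skipping weekends) brings us to Tuesday, Jan 29, 2019, which is the last day of the inspection period.
The date on which the repair-or-replace obligation becomes due: 65 calendar days after Jan 29, 2019 is Apr 4, 2019.

Apr 4, 2019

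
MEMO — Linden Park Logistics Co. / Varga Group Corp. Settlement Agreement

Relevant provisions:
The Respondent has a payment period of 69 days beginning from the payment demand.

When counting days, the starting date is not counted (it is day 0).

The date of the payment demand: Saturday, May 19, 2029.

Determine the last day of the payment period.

The last day of the payment period: May 19, 2029 + 69 days = Jul 27, 2029.

Jul 27, 2029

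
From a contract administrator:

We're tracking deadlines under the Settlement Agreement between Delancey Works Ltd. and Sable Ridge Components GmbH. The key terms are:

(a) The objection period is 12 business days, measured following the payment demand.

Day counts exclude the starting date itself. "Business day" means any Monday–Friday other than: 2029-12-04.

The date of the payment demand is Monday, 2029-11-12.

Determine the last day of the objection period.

The last day of the objection period: 12 business days after Monday, 2029-11-12, skipping weekends — Nov 13, Nov 14, Nov 15, Nov 16, …, Nov 26, Nov 27, Nov 28 — lands on Wednesday, 2029-11-28.

2029-11-28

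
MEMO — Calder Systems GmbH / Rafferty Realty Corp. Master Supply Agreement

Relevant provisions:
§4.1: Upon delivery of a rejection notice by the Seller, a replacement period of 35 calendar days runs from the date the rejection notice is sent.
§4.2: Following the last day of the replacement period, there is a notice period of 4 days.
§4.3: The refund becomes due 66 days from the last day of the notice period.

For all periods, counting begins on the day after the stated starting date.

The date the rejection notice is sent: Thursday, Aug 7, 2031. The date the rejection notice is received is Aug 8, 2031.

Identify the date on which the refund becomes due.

Nov 20, 2031

Adding 35 calendar days to Aug 7, 2031 gives Sep 11, 2031, which is the last day of the replacement period.
Adding 4 calendar days to Sep 11, 2031 gives Sep 15, 2031, which is the last day of the notice period.
Adding 66 calendar days to Sep 15, 2031 gives Nov 20, 2031, which is the date on which the refund becomes due.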